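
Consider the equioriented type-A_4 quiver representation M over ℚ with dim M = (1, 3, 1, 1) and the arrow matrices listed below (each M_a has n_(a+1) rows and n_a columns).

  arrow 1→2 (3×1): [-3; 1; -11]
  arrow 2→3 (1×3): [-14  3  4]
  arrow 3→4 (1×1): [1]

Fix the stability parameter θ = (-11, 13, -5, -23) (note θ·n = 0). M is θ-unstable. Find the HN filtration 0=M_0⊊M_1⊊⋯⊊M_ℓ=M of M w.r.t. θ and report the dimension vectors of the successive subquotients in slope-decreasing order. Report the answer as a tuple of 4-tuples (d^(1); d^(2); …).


Via rank(M_{q-1}∘⋯∘M_p): M ≅ I[1,4], I[2,2]^2.
μ_θ-semistable layers: μ^(1)=13; μ^(2)=-5; μ^(3)=-11

((0, 2, 0, 0); (0, 1, 1, 1); (1, 0, 0, 0))


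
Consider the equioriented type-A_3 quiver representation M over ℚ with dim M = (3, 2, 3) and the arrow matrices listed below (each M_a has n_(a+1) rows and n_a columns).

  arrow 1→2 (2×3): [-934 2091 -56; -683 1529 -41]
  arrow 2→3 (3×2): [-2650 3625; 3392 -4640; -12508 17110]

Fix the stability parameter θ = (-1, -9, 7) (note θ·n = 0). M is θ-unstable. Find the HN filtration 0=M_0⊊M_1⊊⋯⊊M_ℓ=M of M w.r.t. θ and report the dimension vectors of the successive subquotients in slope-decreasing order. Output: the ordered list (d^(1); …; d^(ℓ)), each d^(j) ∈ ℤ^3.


Via rank(M_{q-1}∘⋯∘M_p): M ≅ I[1,1], I[1,2], I[1,3], I[3,3]^2.
μ_θ-semistable layers: μ^(1)=7; μ^(2)=-1; μ^(3)=-5

((0, 0, 3); (1, 0, 0); (2, 2, 0))


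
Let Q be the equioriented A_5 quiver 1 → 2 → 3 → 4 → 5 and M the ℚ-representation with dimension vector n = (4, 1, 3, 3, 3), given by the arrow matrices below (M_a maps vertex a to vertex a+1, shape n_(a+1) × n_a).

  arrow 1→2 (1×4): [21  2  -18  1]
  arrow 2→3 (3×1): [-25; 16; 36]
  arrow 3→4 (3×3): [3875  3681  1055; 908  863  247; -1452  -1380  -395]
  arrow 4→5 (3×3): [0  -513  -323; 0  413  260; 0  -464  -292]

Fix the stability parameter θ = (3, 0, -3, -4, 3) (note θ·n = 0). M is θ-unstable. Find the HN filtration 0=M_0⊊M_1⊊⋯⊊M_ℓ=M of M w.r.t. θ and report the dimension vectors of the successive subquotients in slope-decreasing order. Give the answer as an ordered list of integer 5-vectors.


Interval decomposition of M: I[1,1]^3, I[1,4], I[3,5]^2, I[5,5].
HN type (ℓ=3): μ^(1)=3; μ^(2)=-1; μ^(3)=-7/2

((3, 0, 0, 0, 3); (1, 1, 1, 1, 0); (0, 0, 2, 2, 0))


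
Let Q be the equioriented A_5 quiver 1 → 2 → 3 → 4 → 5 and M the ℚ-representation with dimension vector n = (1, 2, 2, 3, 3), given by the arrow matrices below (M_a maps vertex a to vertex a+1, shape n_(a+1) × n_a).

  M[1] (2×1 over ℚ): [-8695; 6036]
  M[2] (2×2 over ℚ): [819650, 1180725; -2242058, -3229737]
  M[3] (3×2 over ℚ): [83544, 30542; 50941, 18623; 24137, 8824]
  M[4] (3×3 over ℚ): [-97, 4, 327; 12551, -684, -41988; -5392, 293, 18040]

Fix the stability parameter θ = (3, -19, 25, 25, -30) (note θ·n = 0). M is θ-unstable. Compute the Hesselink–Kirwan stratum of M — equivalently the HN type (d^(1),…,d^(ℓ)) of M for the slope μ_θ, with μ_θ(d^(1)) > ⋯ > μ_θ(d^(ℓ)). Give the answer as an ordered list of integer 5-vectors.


Barcode: M ≅ I[1,5], I[2,2], I[3,5], I[4,5]. HN layers by μ_θ (4 steps, strictly decreasing):
  μ^(1)=20/3; μ^(2)=-5/2; μ^(3)=-8; μ^(4)=-19

((0, 0, 2, 2, 2); (0, 0, 0, 1, 1); (1, 1, 0, 0, 0); (0, 1, 0, 0, 0))


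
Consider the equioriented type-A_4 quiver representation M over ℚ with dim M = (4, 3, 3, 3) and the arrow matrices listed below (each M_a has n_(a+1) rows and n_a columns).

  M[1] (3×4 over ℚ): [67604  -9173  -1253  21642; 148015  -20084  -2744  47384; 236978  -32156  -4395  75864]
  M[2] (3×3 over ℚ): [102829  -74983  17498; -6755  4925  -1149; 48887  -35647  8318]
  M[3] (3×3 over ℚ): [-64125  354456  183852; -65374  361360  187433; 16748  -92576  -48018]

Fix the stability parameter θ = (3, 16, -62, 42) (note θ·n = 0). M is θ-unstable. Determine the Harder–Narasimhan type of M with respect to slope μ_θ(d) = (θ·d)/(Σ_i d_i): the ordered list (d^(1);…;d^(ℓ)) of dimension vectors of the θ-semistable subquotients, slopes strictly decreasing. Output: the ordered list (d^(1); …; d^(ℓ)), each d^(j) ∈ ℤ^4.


Via rank(M_{q-1}∘⋯∘M_p): M ≅ I[1,1], I[1,3], I[1,4]^2, I[4,4].
μ_θ-semistable layers: μ^(1)=42; μ^(2)=3; μ^(3)=-43/3

((0, 0, 0, 3); (1, 0, 0, 0); (3, 3, 3, 0))


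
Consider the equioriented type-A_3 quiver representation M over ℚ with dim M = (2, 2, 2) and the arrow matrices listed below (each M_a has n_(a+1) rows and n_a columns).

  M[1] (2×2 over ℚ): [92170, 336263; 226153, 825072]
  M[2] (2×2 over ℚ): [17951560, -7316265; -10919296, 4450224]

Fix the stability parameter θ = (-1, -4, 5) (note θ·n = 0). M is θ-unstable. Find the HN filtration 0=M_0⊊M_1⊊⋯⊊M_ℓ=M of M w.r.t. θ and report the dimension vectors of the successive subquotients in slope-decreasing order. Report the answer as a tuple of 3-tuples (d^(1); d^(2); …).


Interval decomposition of M: I[1,2], I[1,3], I[3,3].
HN type (ℓ=2): μ^(1)=5; μ^(2)=-5/2

((0, 0, 2); (2, 2, 0))


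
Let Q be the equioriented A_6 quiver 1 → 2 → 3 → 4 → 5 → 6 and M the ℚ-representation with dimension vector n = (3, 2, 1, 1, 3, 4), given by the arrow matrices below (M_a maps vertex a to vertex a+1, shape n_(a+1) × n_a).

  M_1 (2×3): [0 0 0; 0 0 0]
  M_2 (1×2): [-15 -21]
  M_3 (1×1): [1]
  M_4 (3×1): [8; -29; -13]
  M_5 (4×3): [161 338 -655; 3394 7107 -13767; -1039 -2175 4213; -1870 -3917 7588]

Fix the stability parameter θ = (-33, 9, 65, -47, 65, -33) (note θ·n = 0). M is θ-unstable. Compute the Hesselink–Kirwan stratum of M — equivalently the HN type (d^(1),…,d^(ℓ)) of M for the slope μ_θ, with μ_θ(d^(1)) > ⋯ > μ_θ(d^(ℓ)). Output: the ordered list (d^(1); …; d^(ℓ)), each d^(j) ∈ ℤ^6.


Via rank(M_{q-1}∘⋯∘M_p): M ≅ I[1,1]^3, I[2,2], I[2,6], I[5,6]^2, I[6,6].
μ_θ-semistable layers: μ^(1)=16; μ^(2)=9; μ^(3)=-33

((0, 0, 0, 0, 3, 3); (0, 2, 1, 1, 0, 0); (3, 0, 0, 0, 0, 1))


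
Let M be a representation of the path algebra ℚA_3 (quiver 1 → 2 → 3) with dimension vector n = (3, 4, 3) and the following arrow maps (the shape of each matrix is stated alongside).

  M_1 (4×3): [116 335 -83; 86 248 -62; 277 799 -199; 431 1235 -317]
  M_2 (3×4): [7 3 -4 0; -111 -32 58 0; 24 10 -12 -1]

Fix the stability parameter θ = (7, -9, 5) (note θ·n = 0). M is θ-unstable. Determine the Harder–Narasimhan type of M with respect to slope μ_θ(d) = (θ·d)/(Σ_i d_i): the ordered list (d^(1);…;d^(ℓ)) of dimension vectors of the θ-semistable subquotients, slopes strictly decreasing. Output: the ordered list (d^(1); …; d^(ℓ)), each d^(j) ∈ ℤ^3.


Via rank(M_{q-1}∘⋯∘M_p): M ≅ I[1,3]^3, I[2,2].
μ_θ-semistable layers: μ^(1)=5; μ^(2)=-1; μ^(3)=-9

((0, 0, 3); (3, 3, 0); (0, 1, 0))


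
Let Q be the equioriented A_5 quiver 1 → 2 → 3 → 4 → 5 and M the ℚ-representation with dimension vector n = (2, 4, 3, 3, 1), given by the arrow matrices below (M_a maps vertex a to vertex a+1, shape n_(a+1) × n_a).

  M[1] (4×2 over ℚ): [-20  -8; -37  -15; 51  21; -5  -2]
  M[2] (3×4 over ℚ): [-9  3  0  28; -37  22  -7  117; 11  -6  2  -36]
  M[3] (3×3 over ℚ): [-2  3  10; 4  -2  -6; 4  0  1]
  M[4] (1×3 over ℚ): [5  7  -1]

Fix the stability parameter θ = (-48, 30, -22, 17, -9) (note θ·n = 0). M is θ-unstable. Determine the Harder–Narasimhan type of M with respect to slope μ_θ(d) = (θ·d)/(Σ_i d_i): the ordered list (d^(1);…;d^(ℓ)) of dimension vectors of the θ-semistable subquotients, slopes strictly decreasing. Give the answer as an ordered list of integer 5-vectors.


Interval decomposition of M: I[1,3], I[1,5], I[2,2], I[2,4], I[4,4].
HN type (ℓ=4): μ^(1)=30; μ^(2)=17; μ^(3)=4; μ^(4)=-48

((0, 1, 0, 0, 0); (0, 0, 0, 2, 0); (0, 3, 3, 1, 1); (2, 0, 0, 0, 0))


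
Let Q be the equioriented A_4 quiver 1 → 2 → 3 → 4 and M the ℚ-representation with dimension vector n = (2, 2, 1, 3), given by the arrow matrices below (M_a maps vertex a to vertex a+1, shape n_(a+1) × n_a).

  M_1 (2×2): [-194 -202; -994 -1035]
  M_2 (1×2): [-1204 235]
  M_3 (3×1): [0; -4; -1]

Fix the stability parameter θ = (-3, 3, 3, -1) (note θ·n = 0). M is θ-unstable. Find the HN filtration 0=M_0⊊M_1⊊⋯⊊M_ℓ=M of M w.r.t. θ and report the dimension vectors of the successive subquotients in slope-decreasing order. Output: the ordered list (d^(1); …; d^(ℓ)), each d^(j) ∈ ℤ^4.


Via rank(M_{q-1}∘⋯∘M_p): M ≅ I[1,2], I[1,4], I[4,4]^2.
μ_θ-semistable layers: μ^(1)=3; μ^(2)=5/3; μ^(3)=-1; μ^(4)=-3

((0, 1, 0, 0); (0, 1, 1, 1); (0, 0, 0, 2); (2, 0, 0, 0))


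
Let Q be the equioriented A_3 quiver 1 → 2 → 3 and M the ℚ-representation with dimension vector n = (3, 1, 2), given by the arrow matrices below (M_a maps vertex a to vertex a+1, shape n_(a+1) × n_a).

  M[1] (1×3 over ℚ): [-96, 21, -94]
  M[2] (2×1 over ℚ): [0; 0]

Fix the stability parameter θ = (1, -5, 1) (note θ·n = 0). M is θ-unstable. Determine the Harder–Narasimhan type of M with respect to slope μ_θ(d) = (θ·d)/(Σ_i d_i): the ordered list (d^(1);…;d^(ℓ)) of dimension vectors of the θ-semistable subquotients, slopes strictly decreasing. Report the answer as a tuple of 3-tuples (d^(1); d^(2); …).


Via rank(M_{q-1}∘⋯∘M_p): M ≅ I[1,1]^2, I[1,2], I[3,3]^2.
μ_θ-semistable layers: μ^(1)=1; μ^(2)=-2

((2, 0, 2); (1, 1, 0))


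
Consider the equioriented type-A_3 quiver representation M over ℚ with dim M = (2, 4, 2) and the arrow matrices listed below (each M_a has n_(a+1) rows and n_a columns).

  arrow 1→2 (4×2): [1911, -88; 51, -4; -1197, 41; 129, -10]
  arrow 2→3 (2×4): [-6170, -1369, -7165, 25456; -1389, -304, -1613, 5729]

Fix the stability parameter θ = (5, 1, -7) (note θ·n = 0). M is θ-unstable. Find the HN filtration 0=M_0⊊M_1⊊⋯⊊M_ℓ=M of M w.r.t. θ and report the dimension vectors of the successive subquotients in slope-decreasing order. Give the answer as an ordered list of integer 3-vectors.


Interval decomposition of M: I[1,3]^2, I[2,2]^2.
HN type (ℓ=2): μ^(1)=1; μ^(2)=-1/3

((0, 2, 0); (2, 2, 2))


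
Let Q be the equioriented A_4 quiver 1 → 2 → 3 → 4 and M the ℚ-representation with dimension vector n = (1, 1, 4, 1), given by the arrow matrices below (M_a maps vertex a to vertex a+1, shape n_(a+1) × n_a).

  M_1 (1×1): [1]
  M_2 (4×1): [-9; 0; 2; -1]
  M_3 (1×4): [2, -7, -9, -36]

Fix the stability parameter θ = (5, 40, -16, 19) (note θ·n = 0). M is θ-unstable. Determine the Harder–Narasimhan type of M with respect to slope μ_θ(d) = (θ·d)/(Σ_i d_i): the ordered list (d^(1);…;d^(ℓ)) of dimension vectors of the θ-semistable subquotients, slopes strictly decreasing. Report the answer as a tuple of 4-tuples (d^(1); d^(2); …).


Via rank(M_{q-1}∘⋯∘M_p): M ≅ I[1,3], I[3,3]^2, I[3,4].
μ_θ-semistable layers: μ^(1)=19; μ^(2)=12; μ^(3)=5; μ^(4)=-16

((0, 0, 0, 1); (0, 1, 1, 0); (1, 0, 0, 0); (0, 0, 3, 0))


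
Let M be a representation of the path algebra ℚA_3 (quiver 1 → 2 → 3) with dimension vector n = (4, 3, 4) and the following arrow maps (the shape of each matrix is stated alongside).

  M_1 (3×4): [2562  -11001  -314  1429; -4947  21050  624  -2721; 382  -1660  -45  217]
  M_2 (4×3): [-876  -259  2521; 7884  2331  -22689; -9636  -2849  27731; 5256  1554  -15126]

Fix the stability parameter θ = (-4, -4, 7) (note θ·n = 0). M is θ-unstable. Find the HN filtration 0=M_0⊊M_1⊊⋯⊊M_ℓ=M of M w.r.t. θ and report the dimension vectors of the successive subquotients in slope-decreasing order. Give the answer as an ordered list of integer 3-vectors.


Via rank(M_{q-1}∘⋯∘M_p): M ≅ I[1,1], I[1,2]^2, I[1,3], I[3,3]^3.
μ_θ-semistable layers: μ^(1)=7; μ^(2)=-4

((0, 0, 4); (4, 3, 0))


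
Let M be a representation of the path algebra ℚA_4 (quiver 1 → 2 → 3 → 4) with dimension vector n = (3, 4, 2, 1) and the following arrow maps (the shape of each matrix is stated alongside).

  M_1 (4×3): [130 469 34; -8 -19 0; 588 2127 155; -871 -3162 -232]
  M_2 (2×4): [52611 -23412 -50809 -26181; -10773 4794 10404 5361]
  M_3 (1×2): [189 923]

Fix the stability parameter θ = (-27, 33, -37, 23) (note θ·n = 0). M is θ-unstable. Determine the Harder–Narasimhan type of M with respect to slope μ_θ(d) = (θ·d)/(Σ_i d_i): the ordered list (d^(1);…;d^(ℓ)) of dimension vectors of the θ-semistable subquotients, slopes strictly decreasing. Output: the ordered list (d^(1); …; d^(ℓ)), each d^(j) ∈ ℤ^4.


Interval decomposition of M: I[1,2], I[1,3], I[1,4], I[2,2].
HN type (ℓ=4): μ^(1)=33; μ^(2)=23; μ^(3)=-2; μ^(4)=-27

((0, 2, 0, 0); (0, 0, 0, 1); (0, 2, 2, 0); (3, 0, 0, 0))


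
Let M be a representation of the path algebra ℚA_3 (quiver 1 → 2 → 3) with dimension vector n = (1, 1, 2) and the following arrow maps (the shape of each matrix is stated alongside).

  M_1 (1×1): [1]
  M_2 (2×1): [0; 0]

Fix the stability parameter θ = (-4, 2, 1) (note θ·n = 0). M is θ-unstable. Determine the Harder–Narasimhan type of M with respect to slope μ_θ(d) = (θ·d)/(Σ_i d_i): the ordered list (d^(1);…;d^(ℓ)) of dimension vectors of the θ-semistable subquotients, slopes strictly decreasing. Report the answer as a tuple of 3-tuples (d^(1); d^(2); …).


Interval decomposition of M: I[1,2], I[3,3]^2.
HN type (ℓ=3): μ^(1)=2; μ^(2)=1; μ^(3)=-4

((0, 1, 0); (0, 0, 2); (1, 0, 0))


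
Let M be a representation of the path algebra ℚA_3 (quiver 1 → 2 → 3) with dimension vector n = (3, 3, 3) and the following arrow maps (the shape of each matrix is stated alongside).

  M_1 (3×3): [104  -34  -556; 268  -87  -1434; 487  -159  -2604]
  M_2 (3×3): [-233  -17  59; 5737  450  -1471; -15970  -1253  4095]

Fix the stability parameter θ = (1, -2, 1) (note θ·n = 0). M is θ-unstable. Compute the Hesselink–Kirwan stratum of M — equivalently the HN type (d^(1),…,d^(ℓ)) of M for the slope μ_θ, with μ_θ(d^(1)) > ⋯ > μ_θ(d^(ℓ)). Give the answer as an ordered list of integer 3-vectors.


Via rank(M_{q-1}∘⋯∘M_p): M ≅ I[1,1], I[1,3]^2, I[2,3].
μ_θ-semistable layers: μ^(1)=1; μ^(2)=-1/2; μ^(3)=-2

((1, 0, 3); (2, 2, 0); (0, 1, 0))


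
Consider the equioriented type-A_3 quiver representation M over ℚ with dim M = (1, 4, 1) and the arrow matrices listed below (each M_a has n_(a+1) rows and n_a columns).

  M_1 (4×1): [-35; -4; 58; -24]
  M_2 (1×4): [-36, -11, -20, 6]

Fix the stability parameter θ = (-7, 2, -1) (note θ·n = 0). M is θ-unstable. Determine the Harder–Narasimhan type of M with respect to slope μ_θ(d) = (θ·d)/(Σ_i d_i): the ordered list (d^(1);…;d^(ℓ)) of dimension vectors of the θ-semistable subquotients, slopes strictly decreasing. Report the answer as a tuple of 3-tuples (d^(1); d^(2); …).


Interval decomposition of M: I[1,2], I[2,2]^2, I[2,3].
HN type (ℓ=3): μ^(1)=2; μ^(2)=1/2; μ^(3)=-7

((0, 3, 0); (0, 1, 1); (1, 0, 0))


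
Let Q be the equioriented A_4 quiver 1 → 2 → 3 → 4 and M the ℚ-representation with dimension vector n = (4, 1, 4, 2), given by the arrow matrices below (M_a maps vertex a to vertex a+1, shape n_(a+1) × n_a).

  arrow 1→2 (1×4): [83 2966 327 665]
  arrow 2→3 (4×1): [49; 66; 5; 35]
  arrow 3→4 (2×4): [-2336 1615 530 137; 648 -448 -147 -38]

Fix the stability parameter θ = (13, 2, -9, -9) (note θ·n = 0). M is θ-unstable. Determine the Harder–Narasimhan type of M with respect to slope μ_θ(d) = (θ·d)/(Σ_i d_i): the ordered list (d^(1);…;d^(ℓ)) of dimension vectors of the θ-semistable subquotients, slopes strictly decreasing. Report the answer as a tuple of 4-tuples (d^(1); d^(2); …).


Barcode: M ≅ I[1,1]^3, I[1,4], I[3,3]^2, I[3,4]. HN layers by μ_θ (3 steps, strictly decreasing):
  μ^(1)=13; μ^(2)=-3/4; μ^(3)=-9

((3, 0, 0, 0); (1, 1, 1, 1); (0, 0, 3, 1))


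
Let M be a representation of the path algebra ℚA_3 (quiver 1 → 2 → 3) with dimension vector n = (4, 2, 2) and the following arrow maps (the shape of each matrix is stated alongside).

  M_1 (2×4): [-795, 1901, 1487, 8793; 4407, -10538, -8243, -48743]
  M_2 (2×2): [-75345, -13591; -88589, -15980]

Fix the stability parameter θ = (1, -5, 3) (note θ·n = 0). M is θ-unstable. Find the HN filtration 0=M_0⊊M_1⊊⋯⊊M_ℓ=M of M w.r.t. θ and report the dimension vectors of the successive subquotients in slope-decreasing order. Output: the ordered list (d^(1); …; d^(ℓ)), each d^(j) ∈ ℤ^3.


Interval decomposition of M: I[1,1]^2, I[1,3]^2.
HN type (ℓ=3): μ^(1)=3; μ^(2)=1; μ^(3)=-2

((0, 0, 2); (2, 0, 0); (2, 2, 0))


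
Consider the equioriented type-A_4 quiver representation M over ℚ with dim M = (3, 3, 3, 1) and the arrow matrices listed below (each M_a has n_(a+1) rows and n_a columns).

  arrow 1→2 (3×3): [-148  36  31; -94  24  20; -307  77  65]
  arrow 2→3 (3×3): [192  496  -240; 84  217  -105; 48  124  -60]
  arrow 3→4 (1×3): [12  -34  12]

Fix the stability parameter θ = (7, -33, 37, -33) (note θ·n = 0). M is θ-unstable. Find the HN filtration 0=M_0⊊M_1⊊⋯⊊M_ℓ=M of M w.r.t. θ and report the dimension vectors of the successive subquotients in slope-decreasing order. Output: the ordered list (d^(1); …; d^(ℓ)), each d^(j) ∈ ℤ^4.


Barcode: M ≅ I[1,2]^2, I[1,4], I[3,3]^2. HN layers by μ_θ (3 steps, strictly decreasing):
  μ^(1)=37; μ^(2)=2; μ^(3)=-13

((0, 0, 2, 0); (0, 0, 1, 1); (3, 3, 0, 0))


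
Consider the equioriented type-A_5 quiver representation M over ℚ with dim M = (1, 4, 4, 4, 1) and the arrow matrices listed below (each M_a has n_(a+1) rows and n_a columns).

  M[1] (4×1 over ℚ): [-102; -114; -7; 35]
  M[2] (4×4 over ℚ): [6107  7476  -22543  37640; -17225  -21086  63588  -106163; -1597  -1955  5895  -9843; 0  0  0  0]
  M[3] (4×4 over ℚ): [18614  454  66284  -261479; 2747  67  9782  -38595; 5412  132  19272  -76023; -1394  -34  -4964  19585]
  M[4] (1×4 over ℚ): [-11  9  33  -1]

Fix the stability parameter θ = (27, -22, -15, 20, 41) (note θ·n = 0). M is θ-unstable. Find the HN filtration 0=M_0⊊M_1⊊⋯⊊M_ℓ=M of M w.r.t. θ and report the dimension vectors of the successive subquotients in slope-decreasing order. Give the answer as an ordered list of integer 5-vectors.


Barcode: M ≅ I[1,3], I[2,2], I[2,3], I[2,5], I[3,4], I[4,4]^2. HN layers by μ_θ (5 steps, strictly decreasing):
  μ^(1)=41; μ^(2)=20; μ^(3)=-10/3; μ^(4)=-15; μ^(5)=-22

((0, 0, 0, 0, 1); (0, 0, 0, 4, 0); (1, 1, 1, 0, 0); (0, 0, 3, 0, 0); (0, 3, 0, 0, 0))


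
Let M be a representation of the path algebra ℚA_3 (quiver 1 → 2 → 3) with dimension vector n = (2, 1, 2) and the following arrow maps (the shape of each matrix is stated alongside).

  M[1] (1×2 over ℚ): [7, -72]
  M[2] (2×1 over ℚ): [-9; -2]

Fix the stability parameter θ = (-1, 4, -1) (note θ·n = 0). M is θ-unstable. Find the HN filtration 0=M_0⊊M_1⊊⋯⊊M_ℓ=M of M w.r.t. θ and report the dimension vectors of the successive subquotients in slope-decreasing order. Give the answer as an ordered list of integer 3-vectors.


Interval decomposition of M: I[1,1], I[1,3], I[3,3].
HN type (ℓ=2): μ^(1)=3/2; μ^(2)=-1

((0, 1, 1); (2, 0, 1))


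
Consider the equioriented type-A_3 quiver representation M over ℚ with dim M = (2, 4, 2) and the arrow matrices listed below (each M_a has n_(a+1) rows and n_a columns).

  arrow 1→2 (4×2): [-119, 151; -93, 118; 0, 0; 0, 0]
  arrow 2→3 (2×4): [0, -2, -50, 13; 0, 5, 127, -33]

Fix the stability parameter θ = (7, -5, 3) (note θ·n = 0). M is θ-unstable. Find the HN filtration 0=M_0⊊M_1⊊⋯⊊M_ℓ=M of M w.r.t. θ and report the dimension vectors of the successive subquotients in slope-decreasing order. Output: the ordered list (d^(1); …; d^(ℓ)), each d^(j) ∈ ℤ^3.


Barcode: M ≅ I[1,2], I[1,3], I[2,2], I[2,3]. HN layers by μ_θ (3 steps, strictly decreasing):
  μ^(1)=3; μ^(2)=1; μ^(3)=-5

((0, 0, 2); (2, 2, 0); (0, 2, 0))


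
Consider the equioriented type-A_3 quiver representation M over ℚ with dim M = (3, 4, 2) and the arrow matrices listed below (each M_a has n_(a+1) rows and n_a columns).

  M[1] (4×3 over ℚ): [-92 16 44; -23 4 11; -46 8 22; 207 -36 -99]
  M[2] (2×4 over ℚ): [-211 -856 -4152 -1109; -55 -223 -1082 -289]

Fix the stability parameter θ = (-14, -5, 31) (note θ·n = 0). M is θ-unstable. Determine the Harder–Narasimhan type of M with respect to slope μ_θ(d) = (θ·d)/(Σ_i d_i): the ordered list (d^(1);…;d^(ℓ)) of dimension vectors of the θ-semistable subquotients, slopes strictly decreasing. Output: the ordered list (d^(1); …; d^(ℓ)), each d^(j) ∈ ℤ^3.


Barcode: M ≅ I[1,1]^2, I[1,3], I[2,2]^2, I[2,3]. HN layers by μ_θ (3 steps, strictly decreasing):
  μ^(1)=31; μ^(2)=-5; μ^(3)=-14

((0, 0, 2); (0, 4, 0); (3, 0, 0))


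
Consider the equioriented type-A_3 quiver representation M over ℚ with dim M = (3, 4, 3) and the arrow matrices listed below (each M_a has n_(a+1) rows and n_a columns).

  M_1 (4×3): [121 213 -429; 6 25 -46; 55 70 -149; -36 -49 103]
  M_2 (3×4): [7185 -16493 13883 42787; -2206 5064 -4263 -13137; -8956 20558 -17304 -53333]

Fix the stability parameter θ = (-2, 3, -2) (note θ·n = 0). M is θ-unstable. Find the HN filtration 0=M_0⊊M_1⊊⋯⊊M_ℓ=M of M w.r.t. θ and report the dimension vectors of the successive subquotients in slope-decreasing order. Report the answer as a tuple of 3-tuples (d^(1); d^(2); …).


Via rank(M_{q-1}∘⋯∘M_p): M ≅ I[1,3]^3, I[2,2].
μ_θ-semistable layers: μ^(1)=3; μ^(2)=1/2; μ^(3)=-2

((0, 1, 0); (0, 3, 3); (3, 0, 0))


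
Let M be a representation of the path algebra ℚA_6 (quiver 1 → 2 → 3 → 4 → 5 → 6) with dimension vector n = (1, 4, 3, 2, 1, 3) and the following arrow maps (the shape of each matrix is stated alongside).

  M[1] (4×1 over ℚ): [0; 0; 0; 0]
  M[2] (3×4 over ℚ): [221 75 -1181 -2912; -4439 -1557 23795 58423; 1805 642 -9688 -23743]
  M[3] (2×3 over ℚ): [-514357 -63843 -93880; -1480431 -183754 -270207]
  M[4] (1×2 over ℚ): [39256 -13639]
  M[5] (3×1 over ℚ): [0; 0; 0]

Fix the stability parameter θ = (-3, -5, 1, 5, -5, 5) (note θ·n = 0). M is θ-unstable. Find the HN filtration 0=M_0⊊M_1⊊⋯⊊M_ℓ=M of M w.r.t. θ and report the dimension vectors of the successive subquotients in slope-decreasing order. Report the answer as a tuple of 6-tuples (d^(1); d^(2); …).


Interval decomposition of M: I[1,1], I[2,2], I[2,3], I[2,4], I[2,5], I[6,6]^3.
HN type (ℓ=5): μ^(1)=5; μ^(2)=1; μ^(3)=1/3; μ^(4)=-3; μ^(5)=-5

((0, 0, 0, 1, 0, 3); (0, 0, 2, 0, 0, 0); (0, 0, 1, 1, 1, 0); (1, 0, 0, 0, 0, 0); (0, 4, 0, 0, 0, 0))


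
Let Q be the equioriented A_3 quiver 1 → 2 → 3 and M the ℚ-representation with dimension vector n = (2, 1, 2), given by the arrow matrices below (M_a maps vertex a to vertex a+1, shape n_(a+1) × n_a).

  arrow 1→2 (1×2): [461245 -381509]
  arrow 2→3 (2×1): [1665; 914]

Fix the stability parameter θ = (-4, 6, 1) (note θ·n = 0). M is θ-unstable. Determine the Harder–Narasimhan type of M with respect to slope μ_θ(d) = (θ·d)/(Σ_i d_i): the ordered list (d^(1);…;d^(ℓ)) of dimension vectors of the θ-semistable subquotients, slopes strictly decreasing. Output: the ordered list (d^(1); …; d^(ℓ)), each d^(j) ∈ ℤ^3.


Interval decomposition of M: I[1,1], I[1,3], I[3,3].
HN type (ℓ=3): μ^(1)=7/2; μ^(2)=1; μ^(3)=-4

((0, 1, 1); (0, 0, 1); (2, 0, 0))


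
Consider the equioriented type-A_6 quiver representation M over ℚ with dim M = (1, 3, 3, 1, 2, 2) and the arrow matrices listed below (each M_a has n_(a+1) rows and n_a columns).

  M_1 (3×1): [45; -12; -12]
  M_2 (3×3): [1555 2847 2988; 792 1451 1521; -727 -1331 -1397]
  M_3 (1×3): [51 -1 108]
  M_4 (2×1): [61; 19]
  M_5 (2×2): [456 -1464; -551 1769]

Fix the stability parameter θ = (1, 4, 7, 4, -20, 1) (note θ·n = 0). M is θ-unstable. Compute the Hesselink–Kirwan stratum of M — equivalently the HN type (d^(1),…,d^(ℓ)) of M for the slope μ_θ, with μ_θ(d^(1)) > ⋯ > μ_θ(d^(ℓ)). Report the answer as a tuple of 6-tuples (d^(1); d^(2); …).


Barcode: M ≅ I[1,5], I[2,3]^2, I[5,6], I[6,6]. HN layers by μ_θ (5 steps, strictly decreasing):
  μ^(1)=7; μ^(2)=4; μ^(3)=1; μ^(4)=-4/5; μ^(5)=-20

((0, 0, 2, 0, 0, 0); (0, 2, 0, 0, 0, 0); (0, 0, 0, 0, 0, 2); (1, 1, 1, 1, 1, 0); (0, 0, 0, 0, 1, 0))


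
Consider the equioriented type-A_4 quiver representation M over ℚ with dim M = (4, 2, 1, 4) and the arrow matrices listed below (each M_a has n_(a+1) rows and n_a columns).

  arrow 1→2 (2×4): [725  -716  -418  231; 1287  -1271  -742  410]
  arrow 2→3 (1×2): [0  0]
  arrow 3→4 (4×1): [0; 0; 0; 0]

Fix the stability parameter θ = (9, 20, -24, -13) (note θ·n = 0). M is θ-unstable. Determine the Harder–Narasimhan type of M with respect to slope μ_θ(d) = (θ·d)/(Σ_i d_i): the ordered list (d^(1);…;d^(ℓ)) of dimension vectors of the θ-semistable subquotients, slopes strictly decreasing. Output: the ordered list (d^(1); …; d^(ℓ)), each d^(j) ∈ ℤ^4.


Via rank(M_{q-1}∘⋯∘M_p): M ≅ I[1,1]^2, I[1,2]^2, I[3,3], I[4,4]^4.
μ_θ-semistable layers: μ^(1)=20; μ^(2)=9; μ^(3)=-13; μ^(4)=-24

((0, 2, 0, 0); (4, 0, 0, 0); (0, 0, 0, 4); (0, 0, 1, 0))


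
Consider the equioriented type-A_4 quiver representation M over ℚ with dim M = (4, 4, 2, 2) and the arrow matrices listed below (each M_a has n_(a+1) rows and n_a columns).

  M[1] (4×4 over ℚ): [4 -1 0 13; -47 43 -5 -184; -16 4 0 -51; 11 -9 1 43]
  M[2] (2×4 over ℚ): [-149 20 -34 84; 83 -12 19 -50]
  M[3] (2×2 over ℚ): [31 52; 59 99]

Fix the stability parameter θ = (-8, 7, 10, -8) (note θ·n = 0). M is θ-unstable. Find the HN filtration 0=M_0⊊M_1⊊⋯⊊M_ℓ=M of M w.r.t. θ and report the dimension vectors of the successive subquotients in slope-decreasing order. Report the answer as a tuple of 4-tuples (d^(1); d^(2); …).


Barcode: M ≅ I[1,1], I[1,2], I[1,4]^2, I[2,2]. HN layers by μ_θ (3 steps, strictly decreasing):
  μ^(1)=7; μ^(2)=3; μ^(3)=-8

((0, 2, 0, 0); (0, 2, 2, 2); (4, 0, 0, 0))


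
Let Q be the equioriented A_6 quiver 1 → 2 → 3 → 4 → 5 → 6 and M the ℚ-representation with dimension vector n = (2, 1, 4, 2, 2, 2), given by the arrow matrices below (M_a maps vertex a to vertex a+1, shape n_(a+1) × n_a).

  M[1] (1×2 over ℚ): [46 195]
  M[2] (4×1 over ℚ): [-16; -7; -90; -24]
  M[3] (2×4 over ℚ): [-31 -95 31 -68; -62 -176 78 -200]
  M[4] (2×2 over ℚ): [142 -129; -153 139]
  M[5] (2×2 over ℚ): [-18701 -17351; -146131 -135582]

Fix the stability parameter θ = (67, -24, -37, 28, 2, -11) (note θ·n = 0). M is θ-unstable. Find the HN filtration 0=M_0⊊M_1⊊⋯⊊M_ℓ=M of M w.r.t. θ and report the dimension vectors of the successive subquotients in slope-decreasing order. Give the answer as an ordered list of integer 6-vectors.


Barcode: M ≅ I[1,1], I[1,6], I[3,3]^2, I[3,6]. HN layers by μ_θ (4 steps, strictly decreasing):
  μ^(1)=67; μ^(2)=19/3; μ^(3)=2; μ^(4)=-37

((1, 0, 0, 0, 0, 0); (0, 0, 0, 2, 2, 2); (1, 1, 1, 0, 0, 0); (0, 0, 3, 0, 0, 0))


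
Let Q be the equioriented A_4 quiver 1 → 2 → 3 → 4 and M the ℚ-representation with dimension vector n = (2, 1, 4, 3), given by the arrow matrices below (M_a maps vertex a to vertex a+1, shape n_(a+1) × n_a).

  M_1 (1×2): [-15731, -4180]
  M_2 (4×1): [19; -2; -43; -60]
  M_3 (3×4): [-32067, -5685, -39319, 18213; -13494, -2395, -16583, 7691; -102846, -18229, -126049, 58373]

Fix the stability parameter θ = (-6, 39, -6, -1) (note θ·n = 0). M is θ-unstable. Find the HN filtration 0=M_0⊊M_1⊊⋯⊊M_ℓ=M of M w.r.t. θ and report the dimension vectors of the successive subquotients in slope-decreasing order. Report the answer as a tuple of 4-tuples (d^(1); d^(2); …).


Interval decomposition of M: I[1,1], I[1,4], I[3,3]^2, I[3,4], I[4,4].
HN type (ℓ=3): μ^(1)=32/3; μ^(2)=-1; μ^(3)=-6

((0, 1, 1, 1); (0, 0, 0, 2); (2, 0, 3, 0))


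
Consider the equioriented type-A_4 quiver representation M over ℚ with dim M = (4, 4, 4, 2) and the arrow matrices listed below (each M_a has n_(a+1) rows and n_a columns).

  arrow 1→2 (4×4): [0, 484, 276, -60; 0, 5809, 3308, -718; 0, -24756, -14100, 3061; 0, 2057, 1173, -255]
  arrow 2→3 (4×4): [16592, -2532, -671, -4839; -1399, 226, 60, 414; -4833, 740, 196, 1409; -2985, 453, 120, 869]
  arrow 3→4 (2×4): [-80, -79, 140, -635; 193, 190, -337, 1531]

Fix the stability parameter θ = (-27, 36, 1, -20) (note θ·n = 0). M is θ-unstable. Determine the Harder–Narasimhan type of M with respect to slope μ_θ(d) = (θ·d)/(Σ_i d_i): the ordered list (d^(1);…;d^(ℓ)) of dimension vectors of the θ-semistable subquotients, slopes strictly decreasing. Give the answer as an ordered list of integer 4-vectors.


Barcode: M ≅ I[1,1], I[1,3], I[1,4]^2, I[2,3]. HN layers by μ_θ (3 steps, strictly decreasing):
  μ^(1)=37/2; μ^(2)=17/3; μ^(3)=-27

((0, 2, 2, 0); (0, 2, 2, 2); (4, 0, 0, 0))


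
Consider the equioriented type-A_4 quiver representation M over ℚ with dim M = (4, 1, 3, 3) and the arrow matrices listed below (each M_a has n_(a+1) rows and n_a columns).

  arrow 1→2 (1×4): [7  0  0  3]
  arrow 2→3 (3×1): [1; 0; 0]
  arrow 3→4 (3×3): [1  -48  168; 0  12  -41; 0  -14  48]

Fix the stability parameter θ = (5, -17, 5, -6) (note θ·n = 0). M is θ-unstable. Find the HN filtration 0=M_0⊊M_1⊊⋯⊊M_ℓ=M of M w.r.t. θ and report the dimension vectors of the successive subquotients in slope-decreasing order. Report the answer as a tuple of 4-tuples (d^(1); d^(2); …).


Barcode: M ≅ I[1,1]^3, I[1,4], I[3,4]^2. HN layers by μ_θ (3 steps, strictly decreasing):
  μ^(1)=5; μ^(2)=-1/2; μ^(3)=-6

((3, 0, 0, 0); (0, 0, 3, 3); (1, 1, 0, 0))


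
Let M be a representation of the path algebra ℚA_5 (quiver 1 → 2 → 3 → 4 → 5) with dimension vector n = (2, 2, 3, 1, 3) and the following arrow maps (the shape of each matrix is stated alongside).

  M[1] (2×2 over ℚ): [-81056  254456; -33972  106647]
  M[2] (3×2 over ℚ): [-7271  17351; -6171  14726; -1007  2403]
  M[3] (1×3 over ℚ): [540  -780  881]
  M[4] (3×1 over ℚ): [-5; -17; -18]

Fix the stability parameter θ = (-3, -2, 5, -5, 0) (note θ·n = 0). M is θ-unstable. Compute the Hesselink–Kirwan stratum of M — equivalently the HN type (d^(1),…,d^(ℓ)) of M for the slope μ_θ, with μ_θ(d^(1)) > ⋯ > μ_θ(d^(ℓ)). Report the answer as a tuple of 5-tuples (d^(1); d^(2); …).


Interval decomposition of M: I[1,1], I[1,5], I[2,3], I[3,3], I[5,5]^2.
HN type (ℓ=4): μ^(1)=5; μ^(2)=0; μ^(3)=-2; μ^(4)=-3

((0, 0, 2, 0, 0); (0, 0, 1, 1, 3); (0, 2, 0, 0, 0); (2, 0, 0, 0, 0))


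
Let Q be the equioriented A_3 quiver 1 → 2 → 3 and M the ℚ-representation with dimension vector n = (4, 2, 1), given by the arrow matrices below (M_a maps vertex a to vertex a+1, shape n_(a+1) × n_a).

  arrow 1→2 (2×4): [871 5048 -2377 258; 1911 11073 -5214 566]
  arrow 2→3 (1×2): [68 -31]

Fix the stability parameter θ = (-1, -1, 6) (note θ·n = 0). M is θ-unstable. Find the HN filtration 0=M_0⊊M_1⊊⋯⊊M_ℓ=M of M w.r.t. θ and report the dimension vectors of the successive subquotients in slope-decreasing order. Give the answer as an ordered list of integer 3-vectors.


Interval decomposition of M: I[1,1]^2, I[1,2], I[1,3].
HN type (ℓ=2): μ^(1)=6; μ^(2)=-1

((0, 0, 1); (4, 2, 0))


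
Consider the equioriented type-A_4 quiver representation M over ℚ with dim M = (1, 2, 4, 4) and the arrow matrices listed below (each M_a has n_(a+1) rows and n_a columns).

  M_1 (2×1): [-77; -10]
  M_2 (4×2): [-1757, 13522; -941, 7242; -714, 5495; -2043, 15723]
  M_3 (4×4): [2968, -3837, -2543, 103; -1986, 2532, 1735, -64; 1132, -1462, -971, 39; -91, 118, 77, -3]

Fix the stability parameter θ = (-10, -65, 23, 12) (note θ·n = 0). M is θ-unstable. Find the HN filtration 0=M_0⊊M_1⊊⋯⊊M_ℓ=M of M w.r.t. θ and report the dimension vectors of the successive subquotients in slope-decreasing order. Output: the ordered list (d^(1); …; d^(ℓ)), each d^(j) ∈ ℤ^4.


Barcode: M ≅ I[1,4], I[2,4], I[3,4]^2. HN layers by μ_θ (3 steps, strictly decreasing):
  μ^(1)=35/2; μ^(2)=-75/2; μ^(3)=-65

((0, 0, 4, 4); (1, 1, 0, 0); (0, 1, 0, 0))


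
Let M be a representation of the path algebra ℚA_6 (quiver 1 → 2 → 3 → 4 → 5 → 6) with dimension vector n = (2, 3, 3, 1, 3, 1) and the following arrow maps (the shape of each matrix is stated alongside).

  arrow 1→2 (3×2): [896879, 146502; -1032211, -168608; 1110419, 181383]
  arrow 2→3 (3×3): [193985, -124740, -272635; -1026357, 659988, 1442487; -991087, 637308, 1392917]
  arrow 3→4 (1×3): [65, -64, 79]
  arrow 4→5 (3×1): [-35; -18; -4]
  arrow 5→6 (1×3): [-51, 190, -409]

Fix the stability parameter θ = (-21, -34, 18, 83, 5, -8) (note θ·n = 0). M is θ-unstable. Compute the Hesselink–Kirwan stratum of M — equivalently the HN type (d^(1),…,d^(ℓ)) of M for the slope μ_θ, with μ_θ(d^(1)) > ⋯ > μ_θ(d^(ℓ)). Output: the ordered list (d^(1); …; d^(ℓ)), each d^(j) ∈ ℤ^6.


Barcode: M ≅ I[1,2], I[1,3], I[2,2], I[3,3], I[3,6], I[5,5]^2. HN layers by μ_θ (5 steps, strictly decreasing):
  μ^(1)=80/3; μ^(2)=18; μ^(3)=5; μ^(4)=-55/2; μ^(5)=-34

((0, 0, 0, 1, 1, 1); (0, 0, 3, 0, 0, 0); (0, 0, 0, 0, 2, 0); (2, 2, 0, 0, 0, 0); (0, 1, 0, 0, 0, 0))


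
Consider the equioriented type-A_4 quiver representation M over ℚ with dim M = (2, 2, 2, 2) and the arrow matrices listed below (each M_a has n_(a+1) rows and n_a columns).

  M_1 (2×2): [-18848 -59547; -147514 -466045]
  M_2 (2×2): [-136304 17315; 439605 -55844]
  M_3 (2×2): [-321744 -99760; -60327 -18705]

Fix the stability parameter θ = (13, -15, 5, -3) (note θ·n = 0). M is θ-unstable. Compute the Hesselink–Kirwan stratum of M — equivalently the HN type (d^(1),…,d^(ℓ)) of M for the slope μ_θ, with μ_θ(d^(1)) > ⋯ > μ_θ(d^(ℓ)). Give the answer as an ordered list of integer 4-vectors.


Barcode: M ≅ I[1,3], I[1,4], I[4,4]. HN layers by μ_θ (4 steps, strictly decreasing):
  μ^(1)=5; μ^(2)=1; μ^(3)=-1; μ^(4)=-3

((0, 0, 1, 0); (0, 0, 1, 1); (2, 2, 0, 0); (0, 0, 0, 1))


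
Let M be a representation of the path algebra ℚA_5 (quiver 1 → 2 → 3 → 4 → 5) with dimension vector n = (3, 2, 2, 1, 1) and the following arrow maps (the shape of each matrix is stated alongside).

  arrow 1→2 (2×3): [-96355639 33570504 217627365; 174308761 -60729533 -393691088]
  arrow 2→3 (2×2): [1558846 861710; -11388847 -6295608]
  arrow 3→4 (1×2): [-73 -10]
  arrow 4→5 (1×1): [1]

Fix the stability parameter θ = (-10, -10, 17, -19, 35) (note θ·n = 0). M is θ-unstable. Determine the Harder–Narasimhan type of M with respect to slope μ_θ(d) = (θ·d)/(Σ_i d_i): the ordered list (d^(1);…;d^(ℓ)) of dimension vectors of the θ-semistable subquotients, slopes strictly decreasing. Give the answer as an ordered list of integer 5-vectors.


Interval decomposition of M: I[1,1], I[1,3], I[1,5].
HN type (ℓ=4): μ^(1)=35; μ^(2)=17; μ^(3)=-1; μ^(4)=-10

((0, 0, 0, 0, 1); (0, 0, 1, 0, 0); (0, 0, 1, 1, 0); (3, 2, 0, 0, 0))


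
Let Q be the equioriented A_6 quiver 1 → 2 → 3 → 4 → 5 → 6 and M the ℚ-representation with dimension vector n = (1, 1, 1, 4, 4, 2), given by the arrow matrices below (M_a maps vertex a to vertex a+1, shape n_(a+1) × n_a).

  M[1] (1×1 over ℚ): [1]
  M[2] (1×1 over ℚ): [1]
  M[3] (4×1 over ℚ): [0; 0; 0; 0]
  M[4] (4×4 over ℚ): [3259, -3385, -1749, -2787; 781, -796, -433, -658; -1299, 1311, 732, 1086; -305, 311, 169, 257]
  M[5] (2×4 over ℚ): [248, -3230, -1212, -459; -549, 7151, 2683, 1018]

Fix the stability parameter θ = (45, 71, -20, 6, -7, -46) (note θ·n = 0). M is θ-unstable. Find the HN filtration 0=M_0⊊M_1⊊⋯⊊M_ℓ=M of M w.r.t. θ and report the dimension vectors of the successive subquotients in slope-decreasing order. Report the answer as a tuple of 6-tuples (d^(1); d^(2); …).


Interval decomposition of M: I[1,3], I[4,5]^2, I[4,6]^2.
HN type (ℓ=3): μ^(1)=32; μ^(2)=-1/2; μ^(3)=-47/3

((1, 1, 1, 0, 0, 0); (0, 0, 0, 2, 2, 0); (0, 0, 0, 2, 2, 2))


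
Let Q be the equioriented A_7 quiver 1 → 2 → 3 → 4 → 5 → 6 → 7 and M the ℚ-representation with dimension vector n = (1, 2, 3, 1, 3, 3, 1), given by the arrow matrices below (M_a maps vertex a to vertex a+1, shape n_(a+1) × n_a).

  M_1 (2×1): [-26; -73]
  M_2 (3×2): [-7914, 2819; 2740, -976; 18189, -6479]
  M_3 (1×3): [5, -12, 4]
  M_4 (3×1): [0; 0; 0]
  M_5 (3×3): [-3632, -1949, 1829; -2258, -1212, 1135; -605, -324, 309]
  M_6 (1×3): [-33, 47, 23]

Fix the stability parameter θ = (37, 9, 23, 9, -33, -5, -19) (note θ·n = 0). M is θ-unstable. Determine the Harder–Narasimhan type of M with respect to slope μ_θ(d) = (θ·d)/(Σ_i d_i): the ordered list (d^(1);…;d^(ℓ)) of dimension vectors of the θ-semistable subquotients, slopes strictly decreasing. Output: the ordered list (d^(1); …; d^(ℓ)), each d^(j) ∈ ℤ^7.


Barcode: M ≅ I[1,4], I[2,3], I[3,3], I[5,6]^2, I[5,7]. HN layers by μ_θ (6 steps, strictly decreasing):
  μ^(1)=23; μ^(2)=39/2; μ^(3)=9; μ^(4)=-5; μ^(5)=-12; μ^(6)=-33

((0, 0, 2, 0, 0, 0, 0); (1, 1, 1, 1, 0, 0, 0); (0, 1, 0, 0, 0, 0, 0); (0, 0, 0, 0, 0, 2, 0); (0, 0, 0, 0, 0, 1, 1); (0, 0, 0, 0, 3, 0, 0))


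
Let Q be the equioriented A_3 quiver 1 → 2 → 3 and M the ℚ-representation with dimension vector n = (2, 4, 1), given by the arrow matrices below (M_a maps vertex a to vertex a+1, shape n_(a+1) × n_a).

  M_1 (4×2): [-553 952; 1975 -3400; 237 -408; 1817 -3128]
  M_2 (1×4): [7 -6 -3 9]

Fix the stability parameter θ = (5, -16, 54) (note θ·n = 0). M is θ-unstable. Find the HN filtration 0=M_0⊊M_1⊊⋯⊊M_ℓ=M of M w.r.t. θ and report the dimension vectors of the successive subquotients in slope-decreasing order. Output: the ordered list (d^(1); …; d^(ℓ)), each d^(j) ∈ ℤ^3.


Barcode: M ≅ I[1,1], I[1,3], I[2,2]^3. HN layers by μ_θ (4 steps, strictly decreasing):
  μ^(1)=54; μ^(2)=5; μ^(3)=-11/2; μ^(4)=-16

((0, 0, 1); (1, 0, 0); (1, 1, 0); (0, 3, 0))


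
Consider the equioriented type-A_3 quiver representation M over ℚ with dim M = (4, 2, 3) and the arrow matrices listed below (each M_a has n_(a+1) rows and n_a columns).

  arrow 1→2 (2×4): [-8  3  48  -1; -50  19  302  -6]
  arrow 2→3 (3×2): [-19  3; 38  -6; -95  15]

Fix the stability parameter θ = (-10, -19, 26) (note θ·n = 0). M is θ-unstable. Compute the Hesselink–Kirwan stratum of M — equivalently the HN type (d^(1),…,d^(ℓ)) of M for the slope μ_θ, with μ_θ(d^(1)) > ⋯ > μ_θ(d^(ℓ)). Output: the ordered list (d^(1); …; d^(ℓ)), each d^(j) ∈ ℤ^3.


Via rank(M_{q-1}∘⋯∘M_p): M ≅ I[1,1]^2, I[1,2], I[1,3], I[3,3]^2.
μ_θ-semistable layers: μ^(1)=26; μ^(2)=-10; μ^(3)=-29/2

((0, 0, 3); (2, 0, 0); (2, 2, 0))


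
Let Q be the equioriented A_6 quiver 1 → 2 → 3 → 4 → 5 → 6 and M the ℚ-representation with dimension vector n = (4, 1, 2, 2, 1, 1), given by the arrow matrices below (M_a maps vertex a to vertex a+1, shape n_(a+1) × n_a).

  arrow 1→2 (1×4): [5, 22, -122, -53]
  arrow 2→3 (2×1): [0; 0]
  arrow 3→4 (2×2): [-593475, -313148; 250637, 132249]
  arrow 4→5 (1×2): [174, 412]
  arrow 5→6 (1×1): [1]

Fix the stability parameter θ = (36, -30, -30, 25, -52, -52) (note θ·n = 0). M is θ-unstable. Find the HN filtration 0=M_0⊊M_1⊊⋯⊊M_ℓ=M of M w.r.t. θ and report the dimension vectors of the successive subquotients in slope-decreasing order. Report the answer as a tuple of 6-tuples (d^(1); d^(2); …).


Via rank(M_{q-1}∘⋯∘M_p): M ≅ I[1,1]^3, I[1,2], I[3,4], I[3,6].
μ_θ-semistable layers: μ^(1)=36; μ^(2)=25; μ^(3)=3; μ^(4)=-79/3; μ^(5)=-30

((3, 0, 0, 0, 0, 0); (0, 0, 0, 1, 0, 0); (1, 1, 0, 0, 0, 0); (0, 0, 0, 1, 1, 1); (0, 0, 2, 0, 0, 0))


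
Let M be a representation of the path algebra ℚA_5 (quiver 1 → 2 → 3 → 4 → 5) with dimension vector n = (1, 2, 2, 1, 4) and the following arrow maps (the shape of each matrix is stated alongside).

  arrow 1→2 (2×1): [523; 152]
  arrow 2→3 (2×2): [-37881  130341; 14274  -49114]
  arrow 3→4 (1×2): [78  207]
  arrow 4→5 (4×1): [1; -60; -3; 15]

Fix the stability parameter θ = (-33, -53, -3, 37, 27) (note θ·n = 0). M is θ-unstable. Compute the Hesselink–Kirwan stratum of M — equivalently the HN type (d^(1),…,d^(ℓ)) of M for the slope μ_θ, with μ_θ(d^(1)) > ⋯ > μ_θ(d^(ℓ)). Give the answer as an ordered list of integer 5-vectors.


Barcode: M ≅ I[1,3], I[2,2], I[3,5], I[5,5]^3. HN layers by μ_θ (5 steps, strictly decreasing):
  μ^(1)=32; μ^(2)=27; μ^(3)=-3; μ^(4)=-43; μ^(5)=-53

((0, 0, 0, 1, 1); (0, 0, 0, 0, 3); (0, 0, 2, 0, 0); (1, 1, 0, 0, 0); (0, 1, 0, 0, 0))
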